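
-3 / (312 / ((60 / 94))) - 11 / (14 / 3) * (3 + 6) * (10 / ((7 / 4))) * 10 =-145174335 / 119756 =-1212.25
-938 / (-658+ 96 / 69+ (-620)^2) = -10787 / 4413049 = -0.00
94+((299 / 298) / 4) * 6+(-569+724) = 149301 / 596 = 250.51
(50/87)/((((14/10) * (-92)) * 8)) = -125/224112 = -0.00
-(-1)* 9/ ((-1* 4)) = -9/ 4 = -2.25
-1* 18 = -18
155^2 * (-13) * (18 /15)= -374790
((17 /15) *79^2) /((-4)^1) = -106097 /60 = -1768.28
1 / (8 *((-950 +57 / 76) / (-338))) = 169 / 3797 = 0.04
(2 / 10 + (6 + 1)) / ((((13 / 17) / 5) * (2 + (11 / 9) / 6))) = 21.36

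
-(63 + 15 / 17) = -1086 / 17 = -63.88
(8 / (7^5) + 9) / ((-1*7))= -151271 / 117649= -1.29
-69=-69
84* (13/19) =1092/19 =57.47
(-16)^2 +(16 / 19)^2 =92672 / 361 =256.71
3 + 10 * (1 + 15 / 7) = 241 / 7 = 34.43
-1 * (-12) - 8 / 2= 8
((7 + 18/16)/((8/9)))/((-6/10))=-975/64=-15.23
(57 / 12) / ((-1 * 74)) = -19 / 296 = -0.06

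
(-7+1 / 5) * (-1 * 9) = 306 / 5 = 61.20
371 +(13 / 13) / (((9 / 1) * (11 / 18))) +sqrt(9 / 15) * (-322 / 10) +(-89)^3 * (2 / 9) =-15472571 / 99 - 161 * sqrt(15) / 25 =-156313.54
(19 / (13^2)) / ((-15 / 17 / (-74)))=23902 / 2535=9.43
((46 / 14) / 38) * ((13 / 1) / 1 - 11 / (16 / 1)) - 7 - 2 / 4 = -27389 / 4256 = -6.44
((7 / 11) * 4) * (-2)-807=-8933 / 11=-812.09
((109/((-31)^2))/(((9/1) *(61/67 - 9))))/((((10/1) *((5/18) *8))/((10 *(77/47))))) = -562331/489610280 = -0.00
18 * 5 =90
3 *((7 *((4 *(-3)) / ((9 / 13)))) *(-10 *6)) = 21840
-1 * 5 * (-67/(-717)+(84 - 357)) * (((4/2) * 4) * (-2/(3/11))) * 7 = -1205351840/2151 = -560368.13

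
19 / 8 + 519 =4171 / 8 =521.38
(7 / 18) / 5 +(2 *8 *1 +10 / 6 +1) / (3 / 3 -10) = -539 / 270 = -2.00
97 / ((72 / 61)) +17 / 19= 113647 / 1368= 83.08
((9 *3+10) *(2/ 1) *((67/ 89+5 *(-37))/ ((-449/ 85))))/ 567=11460380/ 2517543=4.55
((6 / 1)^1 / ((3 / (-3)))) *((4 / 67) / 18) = -4 / 201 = -0.02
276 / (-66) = -46 / 11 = -4.18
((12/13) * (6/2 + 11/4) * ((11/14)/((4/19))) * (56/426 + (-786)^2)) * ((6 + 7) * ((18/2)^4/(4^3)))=259387453264797/15904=16309573268.66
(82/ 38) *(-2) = -82/ 19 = -4.32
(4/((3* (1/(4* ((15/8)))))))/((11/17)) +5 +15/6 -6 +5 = 483/22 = 21.95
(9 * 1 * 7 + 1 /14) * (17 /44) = 15011 /616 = 24.37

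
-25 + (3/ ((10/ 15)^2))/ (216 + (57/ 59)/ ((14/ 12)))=-993761/ 39800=-24.97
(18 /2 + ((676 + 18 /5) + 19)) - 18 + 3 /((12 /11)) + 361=21067 /20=1053.35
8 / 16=1 / 2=0.50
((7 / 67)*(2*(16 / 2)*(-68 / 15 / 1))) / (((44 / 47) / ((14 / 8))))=-156604 / 11055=-14.17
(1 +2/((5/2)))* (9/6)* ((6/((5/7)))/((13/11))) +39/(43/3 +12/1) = 530748/25675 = 20.67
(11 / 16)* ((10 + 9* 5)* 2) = 605 / 8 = 75.62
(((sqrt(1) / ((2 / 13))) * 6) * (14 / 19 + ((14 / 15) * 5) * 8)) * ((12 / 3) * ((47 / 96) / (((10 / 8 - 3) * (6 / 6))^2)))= 378820 / 399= 949.42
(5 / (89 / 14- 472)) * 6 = -140 / 2173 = -0.06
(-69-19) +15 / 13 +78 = -115 / 13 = -8.85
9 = 9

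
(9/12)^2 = 9/16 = 0.56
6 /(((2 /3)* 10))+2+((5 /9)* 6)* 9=329 /10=32.90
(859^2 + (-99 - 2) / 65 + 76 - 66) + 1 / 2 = 95925693 / 130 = 737889.95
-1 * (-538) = 538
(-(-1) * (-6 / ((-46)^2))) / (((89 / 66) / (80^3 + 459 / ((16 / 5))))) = -811235205 / 753296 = -1076.91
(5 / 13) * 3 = 15 / 13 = 1.15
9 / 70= 0.13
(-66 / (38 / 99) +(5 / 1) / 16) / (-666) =0.26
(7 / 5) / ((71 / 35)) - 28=-1939 / 71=-27.31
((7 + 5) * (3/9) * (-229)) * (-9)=8244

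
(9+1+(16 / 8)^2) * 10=140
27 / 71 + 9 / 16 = 1071 / 1136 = 0.94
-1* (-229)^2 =-52441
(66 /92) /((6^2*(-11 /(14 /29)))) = -7 /8004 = -0.00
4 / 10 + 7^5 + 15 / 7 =588334 / 35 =16809.54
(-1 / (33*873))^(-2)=829958481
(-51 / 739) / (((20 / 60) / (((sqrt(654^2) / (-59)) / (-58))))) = -50031 / 1264429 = -0.04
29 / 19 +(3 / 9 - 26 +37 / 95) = -6769 / 285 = -23.75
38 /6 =19 /3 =6.33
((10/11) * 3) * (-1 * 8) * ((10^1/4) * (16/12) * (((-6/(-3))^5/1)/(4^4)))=-100/11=-9.09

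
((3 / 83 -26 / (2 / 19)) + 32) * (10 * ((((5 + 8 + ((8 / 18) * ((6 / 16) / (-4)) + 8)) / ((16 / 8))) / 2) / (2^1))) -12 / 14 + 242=-150329213 / 27888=-5390.46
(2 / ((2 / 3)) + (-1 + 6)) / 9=8 / 9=0.89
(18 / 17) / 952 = 9 / 8092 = 0.00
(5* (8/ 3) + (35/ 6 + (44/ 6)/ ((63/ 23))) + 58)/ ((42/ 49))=30181/ 324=93.15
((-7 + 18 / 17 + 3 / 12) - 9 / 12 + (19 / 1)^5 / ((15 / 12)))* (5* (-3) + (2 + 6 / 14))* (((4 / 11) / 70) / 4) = -673496738 / 20825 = -32340.78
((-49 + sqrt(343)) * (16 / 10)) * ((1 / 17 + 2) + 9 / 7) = -22288 / 85 + 3184 * sqrt(7) / 85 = -163.11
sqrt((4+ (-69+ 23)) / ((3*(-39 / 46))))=2*sqrt(6279) / 39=4.06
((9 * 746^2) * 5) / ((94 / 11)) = 137737710 / 47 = 2930589.57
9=9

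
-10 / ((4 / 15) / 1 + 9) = -150 / 139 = -1.08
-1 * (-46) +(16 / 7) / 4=326 / 7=46.57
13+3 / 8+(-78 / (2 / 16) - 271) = -7053 / 8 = -881.62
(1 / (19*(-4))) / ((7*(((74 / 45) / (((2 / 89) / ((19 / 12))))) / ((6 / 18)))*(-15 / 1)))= 3 / 8321411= 0.00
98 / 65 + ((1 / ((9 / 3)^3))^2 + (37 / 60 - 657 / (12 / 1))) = -2493601 / 47385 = -52.62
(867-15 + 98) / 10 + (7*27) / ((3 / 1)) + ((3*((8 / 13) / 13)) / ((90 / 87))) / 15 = 158.01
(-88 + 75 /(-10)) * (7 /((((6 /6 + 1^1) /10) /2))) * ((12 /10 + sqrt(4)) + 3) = -41447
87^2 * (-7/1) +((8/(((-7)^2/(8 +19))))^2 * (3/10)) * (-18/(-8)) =-635903451/12005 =-52969.88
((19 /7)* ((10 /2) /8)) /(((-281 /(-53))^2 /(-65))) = -17345575 /4421816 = -3.92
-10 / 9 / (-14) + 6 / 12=73 / 126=0.58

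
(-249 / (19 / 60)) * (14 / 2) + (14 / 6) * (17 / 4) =-1252699 / 228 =-5494.29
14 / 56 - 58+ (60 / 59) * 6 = -12189 / 236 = -51.65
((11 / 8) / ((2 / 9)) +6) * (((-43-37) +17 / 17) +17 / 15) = -949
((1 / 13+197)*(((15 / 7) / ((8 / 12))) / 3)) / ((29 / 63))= 172935 / 377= 458.71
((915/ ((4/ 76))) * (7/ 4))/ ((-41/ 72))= -2190510/ 41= -53427.07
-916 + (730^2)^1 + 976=532960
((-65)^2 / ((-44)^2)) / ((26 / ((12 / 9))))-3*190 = -1654955 / 2904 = -569.89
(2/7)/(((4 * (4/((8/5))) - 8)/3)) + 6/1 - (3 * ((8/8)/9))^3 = 1208/189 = 6.39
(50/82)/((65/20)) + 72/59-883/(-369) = 1075745/283023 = 3.80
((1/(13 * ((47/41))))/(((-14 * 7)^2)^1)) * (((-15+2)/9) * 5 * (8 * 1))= -410/1015623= -0.00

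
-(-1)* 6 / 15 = 2 / 5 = 0.40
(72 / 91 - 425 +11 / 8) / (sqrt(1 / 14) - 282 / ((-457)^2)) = -13426594309558223 *sqrt(14) / 31753024186520 - 9064682127507 / 1134036578090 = -1590.13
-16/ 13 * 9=-144/ 13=-11.08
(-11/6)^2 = 121/36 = 3.36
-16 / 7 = -2.29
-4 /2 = -2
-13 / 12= -1.08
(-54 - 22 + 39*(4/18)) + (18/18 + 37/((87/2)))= -1899/29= -65.48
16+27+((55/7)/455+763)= 513433/637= 806.02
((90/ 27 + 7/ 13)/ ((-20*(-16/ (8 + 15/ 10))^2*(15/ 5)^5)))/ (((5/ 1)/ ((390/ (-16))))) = 54511/ 39813120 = 0.00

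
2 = 2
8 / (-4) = -2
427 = 427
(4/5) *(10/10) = 4/5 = 0.80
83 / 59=1.41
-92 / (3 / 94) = -8648 / 3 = -2882.67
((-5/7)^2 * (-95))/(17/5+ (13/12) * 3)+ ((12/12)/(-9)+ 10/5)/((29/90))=-14190/9947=-1.43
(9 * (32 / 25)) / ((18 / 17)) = 272 / 25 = 10.88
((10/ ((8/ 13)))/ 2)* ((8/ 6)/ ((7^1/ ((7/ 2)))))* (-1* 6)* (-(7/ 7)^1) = 65/ 2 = 32.50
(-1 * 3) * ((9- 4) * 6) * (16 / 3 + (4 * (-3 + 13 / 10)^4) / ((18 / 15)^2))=-102721 / 40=-2568.02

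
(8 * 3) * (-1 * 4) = -96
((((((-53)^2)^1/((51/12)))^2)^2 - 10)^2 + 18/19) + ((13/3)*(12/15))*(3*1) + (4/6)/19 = 72400023005953801447645248153892864/1988090870685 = 36416858038791885650112.57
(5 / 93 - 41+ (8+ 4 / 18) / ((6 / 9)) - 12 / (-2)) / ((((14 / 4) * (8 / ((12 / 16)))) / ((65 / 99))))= -45565 / 114576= -0.40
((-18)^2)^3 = 34012224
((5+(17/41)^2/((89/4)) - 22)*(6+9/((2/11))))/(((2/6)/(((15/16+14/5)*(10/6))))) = -84372976233/4787488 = -17623.64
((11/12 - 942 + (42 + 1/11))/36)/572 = -118667/2718144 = -0.04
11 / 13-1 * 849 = -11026 / 13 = -848.15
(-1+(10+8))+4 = 21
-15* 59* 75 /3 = -22125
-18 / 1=-18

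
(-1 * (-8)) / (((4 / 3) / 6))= 36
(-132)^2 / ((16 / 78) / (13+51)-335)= -5436288 / 104519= -52.01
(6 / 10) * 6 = 18 / 5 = 3.60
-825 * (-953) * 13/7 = 10220925/7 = 1460132.14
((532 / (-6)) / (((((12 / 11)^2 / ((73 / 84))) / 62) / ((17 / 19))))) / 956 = -4654991 / 1238976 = -3.76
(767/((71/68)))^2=2720248336/5041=539624.74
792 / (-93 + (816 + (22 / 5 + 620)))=3960 / 6737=0.59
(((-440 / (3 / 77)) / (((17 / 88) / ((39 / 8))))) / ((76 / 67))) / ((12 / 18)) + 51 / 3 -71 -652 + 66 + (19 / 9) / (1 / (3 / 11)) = -4023793588 / 10659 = -377501.98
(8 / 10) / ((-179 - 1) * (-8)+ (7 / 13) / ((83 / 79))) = 4316 / 7771565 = 0.00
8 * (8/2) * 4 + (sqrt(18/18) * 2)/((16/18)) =521/4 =130.25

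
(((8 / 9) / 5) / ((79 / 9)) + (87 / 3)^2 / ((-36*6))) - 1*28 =-2719427 / 85320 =-31.87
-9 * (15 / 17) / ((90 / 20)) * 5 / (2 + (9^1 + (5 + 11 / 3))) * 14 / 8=-0.79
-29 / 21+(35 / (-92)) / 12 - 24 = -65463 / 2576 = -25.41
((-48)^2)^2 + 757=5309173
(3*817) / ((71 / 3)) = 7353 / 71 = 103.56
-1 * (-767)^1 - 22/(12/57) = 1325/2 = 662.50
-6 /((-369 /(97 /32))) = 97 /1968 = 0.05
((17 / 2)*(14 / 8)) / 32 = 119 / 256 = 0.46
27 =27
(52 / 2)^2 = 676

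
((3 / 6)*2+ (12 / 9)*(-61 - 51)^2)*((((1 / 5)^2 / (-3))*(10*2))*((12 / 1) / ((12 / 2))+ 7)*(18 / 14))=-1806444 / 35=-51612.69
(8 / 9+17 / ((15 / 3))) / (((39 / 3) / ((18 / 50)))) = 193 / 1625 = 0.12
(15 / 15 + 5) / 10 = 3 / 5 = 0.60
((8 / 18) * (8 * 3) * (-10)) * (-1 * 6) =640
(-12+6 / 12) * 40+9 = -451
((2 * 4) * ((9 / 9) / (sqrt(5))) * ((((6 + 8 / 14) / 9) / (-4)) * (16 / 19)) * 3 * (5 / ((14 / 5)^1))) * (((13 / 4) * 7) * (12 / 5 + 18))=-81328 * sqrt(5) / 133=-1367.33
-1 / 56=-0.02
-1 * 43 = -43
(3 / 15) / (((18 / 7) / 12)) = 14 / 15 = 0.93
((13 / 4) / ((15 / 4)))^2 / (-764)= -169 / 171900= -0.00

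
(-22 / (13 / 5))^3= -1331000 / 2197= -605.83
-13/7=-1.86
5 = 5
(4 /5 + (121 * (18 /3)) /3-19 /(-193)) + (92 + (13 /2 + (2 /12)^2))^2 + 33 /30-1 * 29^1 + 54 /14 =86902033667 /8754480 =9926.58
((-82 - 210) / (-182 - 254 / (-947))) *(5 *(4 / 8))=69131 / 17210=4.02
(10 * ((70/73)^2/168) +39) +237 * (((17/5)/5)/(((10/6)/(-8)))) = -1467832952/1998375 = -734.51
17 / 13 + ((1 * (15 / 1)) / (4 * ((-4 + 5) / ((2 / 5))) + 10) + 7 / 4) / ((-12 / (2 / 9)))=1771 / 1404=1.26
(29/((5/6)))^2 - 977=234.04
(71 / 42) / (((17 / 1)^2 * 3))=71 / 36414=0.00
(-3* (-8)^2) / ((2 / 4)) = -384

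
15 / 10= 3 / 2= 1.50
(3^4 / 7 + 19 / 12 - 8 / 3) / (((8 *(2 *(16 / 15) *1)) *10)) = 881 / 14336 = 0.06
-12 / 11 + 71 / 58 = 85 / 638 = 0.13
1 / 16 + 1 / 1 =1.06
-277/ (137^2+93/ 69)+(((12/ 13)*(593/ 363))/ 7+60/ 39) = 1181026705/ 679092414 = 1.74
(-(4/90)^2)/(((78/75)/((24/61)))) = -16/21411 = -0.00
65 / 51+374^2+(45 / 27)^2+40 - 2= 21407462 / 153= 139918.05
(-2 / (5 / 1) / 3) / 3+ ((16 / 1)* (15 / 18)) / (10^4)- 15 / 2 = -7.54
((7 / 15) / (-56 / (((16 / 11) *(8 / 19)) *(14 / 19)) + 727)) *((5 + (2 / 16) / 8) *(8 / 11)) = 2996 / 1061115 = 0.00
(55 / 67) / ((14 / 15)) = 825 / 938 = 0.88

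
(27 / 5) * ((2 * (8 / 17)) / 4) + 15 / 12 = 857 / 340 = 2.52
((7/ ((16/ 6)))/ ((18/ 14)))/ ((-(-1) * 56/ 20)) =35/ 48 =0.73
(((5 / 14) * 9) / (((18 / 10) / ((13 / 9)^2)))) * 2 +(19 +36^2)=749830 / 567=1322.45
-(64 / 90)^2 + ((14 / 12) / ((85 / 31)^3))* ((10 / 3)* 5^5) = 5860072213 / 9948825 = 589.02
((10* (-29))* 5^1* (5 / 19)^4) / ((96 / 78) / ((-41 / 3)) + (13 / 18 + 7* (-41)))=0.02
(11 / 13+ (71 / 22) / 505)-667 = -96211677 / 144430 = -666.15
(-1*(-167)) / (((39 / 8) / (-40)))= -1370.26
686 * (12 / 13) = 8232 / 13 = 633.23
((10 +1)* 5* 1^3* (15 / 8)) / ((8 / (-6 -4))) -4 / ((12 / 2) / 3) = -4189 / 32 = -130.91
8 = 8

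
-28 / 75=-0.37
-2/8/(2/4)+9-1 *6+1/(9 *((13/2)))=589/234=2.52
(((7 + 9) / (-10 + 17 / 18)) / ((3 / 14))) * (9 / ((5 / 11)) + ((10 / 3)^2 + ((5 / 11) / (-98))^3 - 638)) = 273785893437704 / 54694936065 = 5005.69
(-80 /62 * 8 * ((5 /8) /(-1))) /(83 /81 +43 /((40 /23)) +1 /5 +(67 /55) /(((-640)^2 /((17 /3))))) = 364953600000 /1467918111743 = 0.25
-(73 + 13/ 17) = -73.76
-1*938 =-938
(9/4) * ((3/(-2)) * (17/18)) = -51/16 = -3.19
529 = 529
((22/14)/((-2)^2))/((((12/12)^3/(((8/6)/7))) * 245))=11/36015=0.00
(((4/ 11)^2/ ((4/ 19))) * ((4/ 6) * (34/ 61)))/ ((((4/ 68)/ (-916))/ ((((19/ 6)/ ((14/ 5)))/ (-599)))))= 1911307280/ 278536797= 6.86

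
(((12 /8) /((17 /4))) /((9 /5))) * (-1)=-10 /51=-0.20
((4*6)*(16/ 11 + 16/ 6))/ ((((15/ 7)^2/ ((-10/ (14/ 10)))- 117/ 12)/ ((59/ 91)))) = -256768/ 41613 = -6.17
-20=-20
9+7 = 16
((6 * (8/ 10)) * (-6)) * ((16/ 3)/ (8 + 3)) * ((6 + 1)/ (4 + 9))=-7.52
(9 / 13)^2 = 81 / 169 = 0.48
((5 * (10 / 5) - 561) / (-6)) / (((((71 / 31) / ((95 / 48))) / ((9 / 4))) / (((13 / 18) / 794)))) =21095035 / 129885696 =0.16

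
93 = 93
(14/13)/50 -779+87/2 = -478061/650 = -735.48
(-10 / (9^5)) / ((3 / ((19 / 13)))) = -190 / 2302911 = -0.00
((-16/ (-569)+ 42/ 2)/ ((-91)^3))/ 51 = -11965/ 21867876849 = -0.00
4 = 4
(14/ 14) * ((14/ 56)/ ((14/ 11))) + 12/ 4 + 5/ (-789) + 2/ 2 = 185135/ 44184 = 4.19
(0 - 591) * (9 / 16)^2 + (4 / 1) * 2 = -45823 / 256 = -179.00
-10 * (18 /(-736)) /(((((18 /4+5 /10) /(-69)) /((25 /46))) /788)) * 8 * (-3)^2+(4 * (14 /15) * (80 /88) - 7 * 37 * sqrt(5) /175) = -78984574 /759 - 37 * sqrt(5) /25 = -104067.31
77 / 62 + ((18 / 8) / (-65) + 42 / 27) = 200419 / 72540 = 2.76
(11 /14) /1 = 11 /14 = 0.79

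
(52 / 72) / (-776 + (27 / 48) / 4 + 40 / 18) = -416 / 445615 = -0.00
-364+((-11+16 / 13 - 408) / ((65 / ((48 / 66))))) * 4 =-3557172 / 9295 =-382.70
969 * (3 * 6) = 17442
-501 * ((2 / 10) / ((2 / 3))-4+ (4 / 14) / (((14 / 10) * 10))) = 903303 / 490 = 1843.48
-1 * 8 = -8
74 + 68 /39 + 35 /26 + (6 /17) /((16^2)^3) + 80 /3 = 577056538741 /5561647104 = 103.76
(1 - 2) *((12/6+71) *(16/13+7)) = -7811/13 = -600.85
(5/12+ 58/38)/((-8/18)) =-1329/304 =-4.37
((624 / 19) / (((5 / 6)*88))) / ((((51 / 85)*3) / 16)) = 832 / 209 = 3.98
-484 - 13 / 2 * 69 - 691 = -3247 / 2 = -1623.50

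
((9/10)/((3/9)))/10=27/100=0.27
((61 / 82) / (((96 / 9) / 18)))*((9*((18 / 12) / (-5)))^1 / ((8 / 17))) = -755973 / 104960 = -7.20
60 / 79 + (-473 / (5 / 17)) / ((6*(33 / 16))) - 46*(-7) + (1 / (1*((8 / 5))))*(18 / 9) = 2759447 / 14220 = 194.05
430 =430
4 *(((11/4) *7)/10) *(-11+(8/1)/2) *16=-4312/5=-862.40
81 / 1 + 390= 471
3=3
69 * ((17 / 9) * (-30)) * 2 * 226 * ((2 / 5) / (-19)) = 706928 / 19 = 37206.74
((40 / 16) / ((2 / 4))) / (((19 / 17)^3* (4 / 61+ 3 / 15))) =7492325 / 555579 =13.49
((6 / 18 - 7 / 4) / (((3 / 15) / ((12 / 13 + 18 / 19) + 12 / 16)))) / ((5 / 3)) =-11.14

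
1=1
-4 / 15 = -0.27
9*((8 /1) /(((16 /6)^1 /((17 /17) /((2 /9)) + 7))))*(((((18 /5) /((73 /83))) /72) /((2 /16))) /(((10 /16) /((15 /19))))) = 1237032 /6935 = 178.38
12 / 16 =3 / 4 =0.75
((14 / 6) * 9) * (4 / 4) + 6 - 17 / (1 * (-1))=44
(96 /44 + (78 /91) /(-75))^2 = 17455684 /3705625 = 4.71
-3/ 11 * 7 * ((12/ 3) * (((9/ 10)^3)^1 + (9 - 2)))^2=-1254486261/ 687500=-1824.71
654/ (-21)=-218/ 7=-31.14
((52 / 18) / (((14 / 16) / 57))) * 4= 15808 / 21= 752.76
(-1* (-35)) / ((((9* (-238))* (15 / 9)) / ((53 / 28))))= -0.02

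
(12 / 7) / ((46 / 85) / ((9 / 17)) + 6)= 135 / 553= 0.24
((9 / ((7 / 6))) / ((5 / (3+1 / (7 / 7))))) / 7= 216 / 245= 0.88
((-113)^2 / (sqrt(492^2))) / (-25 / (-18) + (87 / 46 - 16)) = -881061 / 431812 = -2.04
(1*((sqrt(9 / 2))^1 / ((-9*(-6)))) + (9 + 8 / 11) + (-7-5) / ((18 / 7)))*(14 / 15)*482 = 1687*sqrt(2) / 135 + 1126916 / 495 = 2294.27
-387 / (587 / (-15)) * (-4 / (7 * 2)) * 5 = -58050 / 4109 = -14.13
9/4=2.25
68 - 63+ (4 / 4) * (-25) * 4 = -95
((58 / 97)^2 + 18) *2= 345452 / 9409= 36.72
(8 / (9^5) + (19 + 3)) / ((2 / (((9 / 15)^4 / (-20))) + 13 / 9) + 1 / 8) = -10392688 / 145058607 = -0.07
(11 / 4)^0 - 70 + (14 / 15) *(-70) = -403 / 3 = -134.33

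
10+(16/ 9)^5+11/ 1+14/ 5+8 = 14631671/ 295245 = 49.56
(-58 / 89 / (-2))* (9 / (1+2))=87 / 89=0.98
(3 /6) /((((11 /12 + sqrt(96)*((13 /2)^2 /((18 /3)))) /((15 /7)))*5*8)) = -99 /19189604 + 1521*sqrt(6) /9594802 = 0.00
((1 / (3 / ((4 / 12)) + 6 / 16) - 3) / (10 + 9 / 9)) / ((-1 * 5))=217 / 4125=0.05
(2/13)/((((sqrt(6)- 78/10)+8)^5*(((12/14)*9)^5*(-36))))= 5987546271875/7890708476276543496384- 6303938046875*sqrt(6)/7890708476276543496384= -0.00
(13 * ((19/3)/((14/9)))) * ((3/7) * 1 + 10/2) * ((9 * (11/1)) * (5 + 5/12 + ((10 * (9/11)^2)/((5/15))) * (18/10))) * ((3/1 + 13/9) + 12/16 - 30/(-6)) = 103947842843/8624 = 12053321.29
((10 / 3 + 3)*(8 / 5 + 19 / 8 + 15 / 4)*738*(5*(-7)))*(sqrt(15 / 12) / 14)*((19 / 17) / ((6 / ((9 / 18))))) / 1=-4573509*sqrt(5) / 1088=-9399.52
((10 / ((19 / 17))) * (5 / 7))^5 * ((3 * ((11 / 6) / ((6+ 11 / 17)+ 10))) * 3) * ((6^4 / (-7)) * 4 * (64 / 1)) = -41292622039680000000000 / 82440891664033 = -500875490.38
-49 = -49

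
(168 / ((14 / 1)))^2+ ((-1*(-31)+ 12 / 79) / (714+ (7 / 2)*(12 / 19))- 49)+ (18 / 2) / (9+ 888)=30553489997 / 321434568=95.05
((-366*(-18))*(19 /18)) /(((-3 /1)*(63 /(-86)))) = 199348 /63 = 3164.25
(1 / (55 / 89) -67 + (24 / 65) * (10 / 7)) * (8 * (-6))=15580608 / 5005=3113.01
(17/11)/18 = 17/198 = 0.09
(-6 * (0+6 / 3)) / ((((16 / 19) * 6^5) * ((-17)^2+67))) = -19 / 3691008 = -0.00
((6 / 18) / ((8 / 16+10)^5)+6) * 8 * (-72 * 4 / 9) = -18819545600 / 12252303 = -1536.00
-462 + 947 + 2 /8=485.25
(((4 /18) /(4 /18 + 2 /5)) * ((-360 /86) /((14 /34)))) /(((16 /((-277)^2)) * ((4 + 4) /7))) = -293488425 /19264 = -15235.07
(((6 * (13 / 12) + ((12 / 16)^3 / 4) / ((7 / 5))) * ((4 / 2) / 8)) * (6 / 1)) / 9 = 11783 / 10752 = 1.10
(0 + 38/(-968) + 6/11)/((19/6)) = 735/4598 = 0.16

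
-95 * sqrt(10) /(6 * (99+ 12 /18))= -95 * sqrt(10) /598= -0.50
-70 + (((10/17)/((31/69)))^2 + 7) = -17020827/277729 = -61.29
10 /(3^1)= 10 /3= 3.33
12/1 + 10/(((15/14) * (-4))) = 29/3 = 9.67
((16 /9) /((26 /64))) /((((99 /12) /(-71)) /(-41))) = 5961728 /3861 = 1544.09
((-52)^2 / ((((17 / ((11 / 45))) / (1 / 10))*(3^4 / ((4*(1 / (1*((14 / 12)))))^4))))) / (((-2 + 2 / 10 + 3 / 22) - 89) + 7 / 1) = -0.08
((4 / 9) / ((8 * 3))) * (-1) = -1 / 54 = -0.02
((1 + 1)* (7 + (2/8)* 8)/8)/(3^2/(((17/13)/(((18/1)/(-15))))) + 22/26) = -9945/32764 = -0.30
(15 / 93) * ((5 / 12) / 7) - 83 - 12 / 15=-1090951 / 13020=-83.79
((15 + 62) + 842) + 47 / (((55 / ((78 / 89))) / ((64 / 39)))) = 4504521 / 4895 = 920.23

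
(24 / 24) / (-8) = -1 / 8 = -0.12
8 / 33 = 0.24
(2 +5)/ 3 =7/ 3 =2.33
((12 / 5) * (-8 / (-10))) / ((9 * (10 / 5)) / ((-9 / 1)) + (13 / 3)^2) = 432 / 3775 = 0.11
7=7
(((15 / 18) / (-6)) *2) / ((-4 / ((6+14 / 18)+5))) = 265 / 324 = 0.82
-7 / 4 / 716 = -7 / 2864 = -0.00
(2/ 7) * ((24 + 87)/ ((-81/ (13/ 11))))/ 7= -962/ 14553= -0.07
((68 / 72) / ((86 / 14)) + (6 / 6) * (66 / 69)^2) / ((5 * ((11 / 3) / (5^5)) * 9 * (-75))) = -10939175 / 40535154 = -0.27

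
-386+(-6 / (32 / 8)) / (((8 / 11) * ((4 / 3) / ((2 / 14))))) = -173027 / 448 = -386.22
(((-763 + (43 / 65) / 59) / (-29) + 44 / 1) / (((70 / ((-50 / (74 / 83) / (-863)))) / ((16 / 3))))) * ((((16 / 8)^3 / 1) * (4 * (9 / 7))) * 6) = 2990685662208 / 34801820417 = 85.93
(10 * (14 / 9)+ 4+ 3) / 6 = 203 / 54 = 3.76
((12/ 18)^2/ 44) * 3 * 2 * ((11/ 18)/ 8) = 1/ 216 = 0.00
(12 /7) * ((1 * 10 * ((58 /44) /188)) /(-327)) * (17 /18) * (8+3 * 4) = -24650 /3550239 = -0.01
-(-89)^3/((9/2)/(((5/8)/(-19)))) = -3524845/684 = -5153.28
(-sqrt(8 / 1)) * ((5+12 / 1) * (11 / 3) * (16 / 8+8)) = -3740 * sqrt(2) / 3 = -1763.05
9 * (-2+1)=-9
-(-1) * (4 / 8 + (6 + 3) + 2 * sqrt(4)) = 27 / 2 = 13.50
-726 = -726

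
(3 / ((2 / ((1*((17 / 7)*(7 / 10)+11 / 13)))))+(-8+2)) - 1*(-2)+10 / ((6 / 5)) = 6359 / 780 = 8.15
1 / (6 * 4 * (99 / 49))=49 / 2376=0.02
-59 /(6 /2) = -59 /3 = -19.67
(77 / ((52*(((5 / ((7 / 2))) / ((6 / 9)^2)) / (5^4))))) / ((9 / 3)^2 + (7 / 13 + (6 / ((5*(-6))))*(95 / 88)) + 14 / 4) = 22.45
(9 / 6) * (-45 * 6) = -405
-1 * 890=-890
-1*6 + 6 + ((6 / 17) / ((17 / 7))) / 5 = 42 / 1445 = 0.03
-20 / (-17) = 20 / 17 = 1.18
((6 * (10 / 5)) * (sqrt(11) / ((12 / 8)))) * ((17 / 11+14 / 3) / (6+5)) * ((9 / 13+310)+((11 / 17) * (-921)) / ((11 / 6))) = -5207000 * sqrt(11) / 80223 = -215.27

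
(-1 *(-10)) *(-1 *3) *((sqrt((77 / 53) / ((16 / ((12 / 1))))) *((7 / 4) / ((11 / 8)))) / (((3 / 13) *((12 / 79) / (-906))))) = 5427695 *sqrt(12243) / 583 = 1030127.08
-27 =-27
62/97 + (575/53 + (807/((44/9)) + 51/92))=460726371/2601346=177.11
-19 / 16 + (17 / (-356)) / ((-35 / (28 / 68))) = -1.19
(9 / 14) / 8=9 / 112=0.08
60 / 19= 3.16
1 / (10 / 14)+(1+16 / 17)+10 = 1134 / 85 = 13.34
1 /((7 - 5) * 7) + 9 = 127 /14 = 9.07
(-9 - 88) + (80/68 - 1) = -1646/17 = -96.82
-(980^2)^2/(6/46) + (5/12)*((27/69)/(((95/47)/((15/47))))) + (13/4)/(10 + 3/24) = -1001238016625230907/141588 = -7071489226666.32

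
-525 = -525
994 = 994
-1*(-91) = 91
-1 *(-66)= 66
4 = 4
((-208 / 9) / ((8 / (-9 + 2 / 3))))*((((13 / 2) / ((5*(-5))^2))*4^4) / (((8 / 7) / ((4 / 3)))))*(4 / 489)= 605696 / 990225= 0.61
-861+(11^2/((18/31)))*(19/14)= -145703/252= -578.19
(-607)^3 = -223648543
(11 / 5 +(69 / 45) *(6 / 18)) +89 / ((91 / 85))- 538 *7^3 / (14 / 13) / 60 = -45373261 / 16380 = -2770.04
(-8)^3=-512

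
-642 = -642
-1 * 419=-419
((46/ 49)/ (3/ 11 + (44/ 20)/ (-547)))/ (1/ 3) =10.48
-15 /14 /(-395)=3 /1106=0.00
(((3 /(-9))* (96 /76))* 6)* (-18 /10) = 432 /95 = 4.55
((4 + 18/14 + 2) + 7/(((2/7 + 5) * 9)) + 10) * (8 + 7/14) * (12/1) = 1381624/777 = 1778.15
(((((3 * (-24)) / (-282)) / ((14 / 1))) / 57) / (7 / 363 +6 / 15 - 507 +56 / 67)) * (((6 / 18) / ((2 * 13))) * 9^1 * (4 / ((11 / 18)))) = -596970 / 1249441134851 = -0.00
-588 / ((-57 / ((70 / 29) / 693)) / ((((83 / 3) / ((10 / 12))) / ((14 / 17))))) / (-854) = -5644 / 3327489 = -0.00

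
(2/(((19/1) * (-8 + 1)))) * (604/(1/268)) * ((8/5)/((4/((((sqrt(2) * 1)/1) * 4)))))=-2589952 * sqrt(2)/665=-5507.89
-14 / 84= -1 / 6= -0.17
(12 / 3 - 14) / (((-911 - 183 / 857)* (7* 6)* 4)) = 857 / 13119288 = 0.00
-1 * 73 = -73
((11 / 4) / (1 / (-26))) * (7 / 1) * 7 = -7007 / 2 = -3503.50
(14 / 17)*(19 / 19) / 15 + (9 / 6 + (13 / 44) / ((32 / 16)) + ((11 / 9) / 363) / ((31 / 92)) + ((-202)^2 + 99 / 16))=40811.90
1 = 1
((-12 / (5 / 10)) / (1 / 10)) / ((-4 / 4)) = 240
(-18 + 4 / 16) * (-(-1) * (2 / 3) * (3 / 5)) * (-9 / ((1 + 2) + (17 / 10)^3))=63900 / 7913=8.08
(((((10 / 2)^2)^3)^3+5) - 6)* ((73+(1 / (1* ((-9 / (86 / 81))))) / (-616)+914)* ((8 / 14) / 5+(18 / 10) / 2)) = 39697404934605278759 / 10395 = 3818894173603201.42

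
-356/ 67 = -5.31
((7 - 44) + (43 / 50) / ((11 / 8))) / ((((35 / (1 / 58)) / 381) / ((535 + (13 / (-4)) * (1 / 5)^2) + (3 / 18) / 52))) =-757149072313 / 207350000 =-3651.55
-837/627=-279/209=-1.33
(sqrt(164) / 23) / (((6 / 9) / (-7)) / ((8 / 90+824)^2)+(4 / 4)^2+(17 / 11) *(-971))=-0.00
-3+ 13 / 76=-215 / 76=-2.83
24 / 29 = 0.83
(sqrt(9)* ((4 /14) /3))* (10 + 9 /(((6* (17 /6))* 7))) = 2398 /833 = 2.88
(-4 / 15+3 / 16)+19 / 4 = 1121 / 240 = 4.67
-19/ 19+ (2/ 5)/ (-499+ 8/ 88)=-13731/ 13720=-1.00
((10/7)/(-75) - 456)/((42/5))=-23941/441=-54.29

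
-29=-29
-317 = -317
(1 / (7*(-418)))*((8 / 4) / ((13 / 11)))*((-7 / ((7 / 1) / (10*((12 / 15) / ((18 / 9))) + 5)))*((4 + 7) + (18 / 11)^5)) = 1734219 / 14655641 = 0.12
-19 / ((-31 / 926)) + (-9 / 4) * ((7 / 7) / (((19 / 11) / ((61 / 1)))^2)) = -100211503 / 44764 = -2238.66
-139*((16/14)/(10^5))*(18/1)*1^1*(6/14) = -3753/306250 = -0.01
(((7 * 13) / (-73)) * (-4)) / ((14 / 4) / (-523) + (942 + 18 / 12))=190372 / 36021631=0.01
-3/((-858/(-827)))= -827/286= -2.89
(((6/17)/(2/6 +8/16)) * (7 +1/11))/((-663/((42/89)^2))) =-127008/125904295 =-0.00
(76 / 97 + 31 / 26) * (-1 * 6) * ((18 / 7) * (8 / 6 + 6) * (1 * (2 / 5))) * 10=-7893072 / 8827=-894.20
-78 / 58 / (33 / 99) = -117 / 29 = -4.03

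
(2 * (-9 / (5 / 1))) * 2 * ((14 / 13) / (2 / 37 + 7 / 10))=-4144 / 403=-10.28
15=15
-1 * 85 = -85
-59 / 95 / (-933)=59 / 88635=0.00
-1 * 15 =-15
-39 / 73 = -0.53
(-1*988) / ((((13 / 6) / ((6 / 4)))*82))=-342 / 41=-8.34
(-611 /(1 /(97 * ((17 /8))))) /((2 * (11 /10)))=-5037695 /88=-57246.53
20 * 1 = 20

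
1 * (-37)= -37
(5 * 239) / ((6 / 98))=58555 / 3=19518.33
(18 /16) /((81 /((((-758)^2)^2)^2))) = 13622714598418483461152 /9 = 1513634955379831495683.56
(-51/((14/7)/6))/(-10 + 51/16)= 2448/109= 22.46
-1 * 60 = -60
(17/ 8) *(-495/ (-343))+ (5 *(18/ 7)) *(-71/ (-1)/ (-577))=2350575/ 1583288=1.48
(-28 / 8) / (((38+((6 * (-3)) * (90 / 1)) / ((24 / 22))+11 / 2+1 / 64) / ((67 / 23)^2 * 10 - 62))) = 2708608 / 48802895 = 0.06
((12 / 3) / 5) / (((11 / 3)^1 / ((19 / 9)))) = 76 / 165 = 0.46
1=1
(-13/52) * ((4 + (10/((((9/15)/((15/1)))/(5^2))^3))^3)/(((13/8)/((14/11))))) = -407453626394271850585937500112/143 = -2849326058701201752349213000.00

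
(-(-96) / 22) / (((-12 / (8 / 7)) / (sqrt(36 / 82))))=-96 * sqrt(82) / 3157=-0.28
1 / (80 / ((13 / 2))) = 13 / 160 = 0.08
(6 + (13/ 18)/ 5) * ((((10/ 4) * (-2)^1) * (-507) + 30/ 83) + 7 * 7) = 59309803/ 3735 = 15879.47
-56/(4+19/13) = -728/71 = -10.25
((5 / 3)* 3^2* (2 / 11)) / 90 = 1 / 33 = 0.03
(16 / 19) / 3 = 16 / 57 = 0.28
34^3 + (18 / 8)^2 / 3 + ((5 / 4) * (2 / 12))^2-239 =39066.73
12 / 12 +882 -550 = 333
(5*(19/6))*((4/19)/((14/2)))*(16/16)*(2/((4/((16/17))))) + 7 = 7.22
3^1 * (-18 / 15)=-3.60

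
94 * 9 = 846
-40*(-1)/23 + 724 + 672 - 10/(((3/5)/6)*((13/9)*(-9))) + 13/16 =6727471/4784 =1406.24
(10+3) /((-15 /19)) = -247 /15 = -16.47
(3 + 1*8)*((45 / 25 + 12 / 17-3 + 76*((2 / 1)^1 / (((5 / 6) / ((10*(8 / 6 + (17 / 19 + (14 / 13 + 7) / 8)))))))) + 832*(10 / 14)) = 552995498 / 7735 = 71492.63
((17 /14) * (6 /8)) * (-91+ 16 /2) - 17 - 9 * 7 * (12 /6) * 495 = -3497905 /56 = -62462.59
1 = 1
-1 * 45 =-45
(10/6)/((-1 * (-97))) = 5/291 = 0.02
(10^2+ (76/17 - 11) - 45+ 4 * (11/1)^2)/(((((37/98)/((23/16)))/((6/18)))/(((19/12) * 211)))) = 10224557609/45288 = 225767.48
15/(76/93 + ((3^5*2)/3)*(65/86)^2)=5158710/32107973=0.16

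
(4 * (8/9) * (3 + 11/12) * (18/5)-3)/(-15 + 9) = -707/90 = -7.86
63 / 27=2.33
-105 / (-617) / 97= 105 / 59849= 0.00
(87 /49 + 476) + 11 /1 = 23950 /49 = 488.78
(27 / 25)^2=729 / 625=1.17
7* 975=6825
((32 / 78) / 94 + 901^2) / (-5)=-1488031241 / 9165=-162360.20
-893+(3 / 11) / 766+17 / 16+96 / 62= -1860599085 / 2089648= -890.39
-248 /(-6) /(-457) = -124 /1371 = -0.09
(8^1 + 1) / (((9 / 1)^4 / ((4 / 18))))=2 / 6561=0.00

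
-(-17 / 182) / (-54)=-17 / 9828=-0.00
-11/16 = -0.69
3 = 3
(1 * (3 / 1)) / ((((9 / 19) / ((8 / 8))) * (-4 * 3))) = -19 / 36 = -0.53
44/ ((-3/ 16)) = -704/ 3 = -234.67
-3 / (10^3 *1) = -3 / 1000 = -0.00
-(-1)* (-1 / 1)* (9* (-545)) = 4905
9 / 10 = 0.90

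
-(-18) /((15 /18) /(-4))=-432 /5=-86.40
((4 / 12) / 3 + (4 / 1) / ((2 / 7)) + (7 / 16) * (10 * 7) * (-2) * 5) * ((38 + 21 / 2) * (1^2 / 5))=-1020149 / 360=-2833.75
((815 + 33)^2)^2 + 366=517110563182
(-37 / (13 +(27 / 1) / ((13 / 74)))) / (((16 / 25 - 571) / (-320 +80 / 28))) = -8898500 / 72098257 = -0.12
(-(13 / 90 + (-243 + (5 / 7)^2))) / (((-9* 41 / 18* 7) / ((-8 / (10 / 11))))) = 47024692 / 3164175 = 14.86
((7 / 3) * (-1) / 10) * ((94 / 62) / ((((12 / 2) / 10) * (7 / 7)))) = -329 / 558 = -0.59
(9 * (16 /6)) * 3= 72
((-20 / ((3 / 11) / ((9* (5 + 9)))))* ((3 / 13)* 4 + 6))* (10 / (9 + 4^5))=-619.26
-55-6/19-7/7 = -1070/19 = -56.32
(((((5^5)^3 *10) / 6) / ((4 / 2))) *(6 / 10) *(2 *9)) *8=2197265625000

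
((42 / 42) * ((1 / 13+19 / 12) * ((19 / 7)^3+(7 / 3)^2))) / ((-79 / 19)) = -27606107 / 2717442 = -10.16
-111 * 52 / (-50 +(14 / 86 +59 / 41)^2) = 121.68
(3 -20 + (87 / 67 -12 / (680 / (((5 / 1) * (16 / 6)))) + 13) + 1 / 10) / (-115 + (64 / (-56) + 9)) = 226177 / 8542500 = 0.03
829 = 829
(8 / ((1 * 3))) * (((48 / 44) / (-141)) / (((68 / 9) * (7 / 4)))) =-96 / 61523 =-0.00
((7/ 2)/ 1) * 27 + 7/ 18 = 854/ 9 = 94.89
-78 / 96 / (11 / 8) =-13 / 22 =-0.59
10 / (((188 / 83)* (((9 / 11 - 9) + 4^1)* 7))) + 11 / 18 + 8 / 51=2858045 / 4631004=0.62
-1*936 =-936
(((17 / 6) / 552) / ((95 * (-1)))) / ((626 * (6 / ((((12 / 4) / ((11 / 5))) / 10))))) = -0.00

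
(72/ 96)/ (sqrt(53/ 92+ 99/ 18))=3 * sqrt(12857)/ 1118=0.30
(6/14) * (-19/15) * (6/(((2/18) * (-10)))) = 513/175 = 2.93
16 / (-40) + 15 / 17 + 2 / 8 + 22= 7729 / 340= 22.73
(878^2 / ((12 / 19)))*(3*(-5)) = -18308495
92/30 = 3.07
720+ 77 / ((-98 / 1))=10069 / 14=719.21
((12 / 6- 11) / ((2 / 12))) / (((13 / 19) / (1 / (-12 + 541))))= -1026 / 6877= -0.15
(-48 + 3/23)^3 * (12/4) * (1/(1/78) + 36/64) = -5032902178071/194672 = -25853241.24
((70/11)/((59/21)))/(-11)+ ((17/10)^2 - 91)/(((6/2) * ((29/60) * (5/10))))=-126016608/1035155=-121.74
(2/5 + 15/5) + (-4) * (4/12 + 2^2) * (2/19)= 449/285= 1.58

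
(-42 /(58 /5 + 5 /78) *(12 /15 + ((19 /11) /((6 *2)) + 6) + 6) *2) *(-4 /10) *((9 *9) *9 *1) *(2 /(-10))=-6800808924 /1250975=-5436.41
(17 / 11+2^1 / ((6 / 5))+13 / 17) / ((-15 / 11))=-2231 / 765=-2.92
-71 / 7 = -10.14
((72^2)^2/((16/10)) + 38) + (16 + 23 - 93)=16796144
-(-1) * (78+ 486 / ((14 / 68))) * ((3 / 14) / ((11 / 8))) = 204840 / 539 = 380.04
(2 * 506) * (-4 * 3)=-12144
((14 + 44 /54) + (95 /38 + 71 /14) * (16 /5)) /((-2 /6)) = -36896 /315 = -117.13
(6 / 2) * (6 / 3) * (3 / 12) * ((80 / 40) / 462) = 1 / 154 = 0.01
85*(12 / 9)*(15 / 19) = 1700 / 19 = 89.47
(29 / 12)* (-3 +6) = 29 / 4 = 7.25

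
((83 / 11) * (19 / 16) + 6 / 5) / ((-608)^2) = 8941 / 325304320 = 0.00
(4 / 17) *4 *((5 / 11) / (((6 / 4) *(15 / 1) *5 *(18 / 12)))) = 0.00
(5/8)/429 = 0.00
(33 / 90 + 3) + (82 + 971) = 31691 / 30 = 1056.37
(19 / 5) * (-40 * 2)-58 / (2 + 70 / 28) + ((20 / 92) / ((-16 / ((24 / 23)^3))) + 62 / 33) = -8727549106 / 27704259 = -315.03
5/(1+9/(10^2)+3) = 500/409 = 1.22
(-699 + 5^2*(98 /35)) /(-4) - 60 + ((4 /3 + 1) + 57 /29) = 101.55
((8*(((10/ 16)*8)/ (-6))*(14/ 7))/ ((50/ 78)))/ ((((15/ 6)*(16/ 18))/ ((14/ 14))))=-234/ 25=-9.36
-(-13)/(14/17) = 221/14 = 15.79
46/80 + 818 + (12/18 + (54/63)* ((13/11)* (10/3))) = 7600993/9240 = 822.62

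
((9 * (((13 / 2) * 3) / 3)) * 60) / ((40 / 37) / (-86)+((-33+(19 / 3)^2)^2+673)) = 452337210 / 93245299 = 4.85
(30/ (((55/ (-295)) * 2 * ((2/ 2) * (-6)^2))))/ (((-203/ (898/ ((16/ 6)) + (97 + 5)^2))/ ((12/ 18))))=78.83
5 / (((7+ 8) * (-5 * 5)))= -0.01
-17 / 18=-0.94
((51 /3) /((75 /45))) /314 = 51 /1570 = 0.03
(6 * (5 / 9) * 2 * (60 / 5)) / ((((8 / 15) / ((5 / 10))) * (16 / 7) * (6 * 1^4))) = 175 / 32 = 5.47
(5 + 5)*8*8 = 640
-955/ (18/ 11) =-10505/ 18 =-583.61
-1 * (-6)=6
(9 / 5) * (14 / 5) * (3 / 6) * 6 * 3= 45.36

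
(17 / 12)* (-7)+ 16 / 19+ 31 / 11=-15691 / 2508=-6.26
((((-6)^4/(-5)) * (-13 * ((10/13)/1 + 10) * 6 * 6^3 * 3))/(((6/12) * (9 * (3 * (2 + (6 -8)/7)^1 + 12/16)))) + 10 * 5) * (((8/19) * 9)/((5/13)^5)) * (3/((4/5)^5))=21931679915.92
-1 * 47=-47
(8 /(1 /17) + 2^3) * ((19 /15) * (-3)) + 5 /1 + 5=-2686 /5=-537.20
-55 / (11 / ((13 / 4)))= -65 / 4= -16.25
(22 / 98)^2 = 121 / 2401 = 0.05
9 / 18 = 0.50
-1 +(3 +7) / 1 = 9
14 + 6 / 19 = 272 / 19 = 14.32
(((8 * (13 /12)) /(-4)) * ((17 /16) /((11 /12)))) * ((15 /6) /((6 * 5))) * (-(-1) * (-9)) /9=221 /1056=0.21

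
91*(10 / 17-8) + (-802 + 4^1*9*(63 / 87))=-1450.40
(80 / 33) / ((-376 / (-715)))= 650 / 141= 4.61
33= 33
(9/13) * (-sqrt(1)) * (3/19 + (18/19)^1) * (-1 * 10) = 1890/247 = 7.65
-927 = -927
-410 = -410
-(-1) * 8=8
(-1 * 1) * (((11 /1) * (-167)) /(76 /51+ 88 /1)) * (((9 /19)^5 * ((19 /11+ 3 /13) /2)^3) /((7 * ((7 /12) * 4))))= 3017521998000 /107292912967669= 0.03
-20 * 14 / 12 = -70 / 3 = -23.33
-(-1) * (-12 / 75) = -4 / 25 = -0.16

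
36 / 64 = 9 / 16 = 0.56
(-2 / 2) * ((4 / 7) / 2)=-2 / 7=-0.29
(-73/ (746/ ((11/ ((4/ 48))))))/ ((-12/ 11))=8833/ 746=11.84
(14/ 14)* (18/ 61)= 18/ 61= 0.30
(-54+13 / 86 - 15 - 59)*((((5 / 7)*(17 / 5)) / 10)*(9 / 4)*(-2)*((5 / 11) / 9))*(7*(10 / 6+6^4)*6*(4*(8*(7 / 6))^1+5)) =30804277355 / 1892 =16281330.53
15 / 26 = 0.58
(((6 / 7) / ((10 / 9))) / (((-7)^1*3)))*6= -54 / 245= -0.22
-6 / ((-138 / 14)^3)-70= -7664524 / 109503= -69.99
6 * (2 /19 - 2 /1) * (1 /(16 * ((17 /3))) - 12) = 136.30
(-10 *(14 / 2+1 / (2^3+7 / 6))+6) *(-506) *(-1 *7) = -230552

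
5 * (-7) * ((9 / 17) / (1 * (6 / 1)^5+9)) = -7 / 2941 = -0.00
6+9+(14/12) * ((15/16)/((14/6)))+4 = 623/32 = 19.47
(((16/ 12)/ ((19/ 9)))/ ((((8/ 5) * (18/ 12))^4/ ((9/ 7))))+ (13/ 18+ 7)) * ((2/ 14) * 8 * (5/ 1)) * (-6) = -2967295/ 11172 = -265.60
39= 39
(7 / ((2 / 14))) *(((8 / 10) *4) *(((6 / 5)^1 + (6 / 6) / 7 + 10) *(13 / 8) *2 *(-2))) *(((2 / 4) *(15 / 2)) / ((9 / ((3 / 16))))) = -36127 / 40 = -903.18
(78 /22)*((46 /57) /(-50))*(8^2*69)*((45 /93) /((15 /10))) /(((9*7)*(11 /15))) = -880256 /498883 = -1.76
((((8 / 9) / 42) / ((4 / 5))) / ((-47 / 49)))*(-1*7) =245 / 1269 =0.19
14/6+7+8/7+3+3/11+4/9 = 9836/693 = 14.19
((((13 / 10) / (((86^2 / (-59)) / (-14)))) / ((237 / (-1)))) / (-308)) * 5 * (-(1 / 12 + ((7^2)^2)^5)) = -734408019003220857971 / 925505856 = -793520661422.18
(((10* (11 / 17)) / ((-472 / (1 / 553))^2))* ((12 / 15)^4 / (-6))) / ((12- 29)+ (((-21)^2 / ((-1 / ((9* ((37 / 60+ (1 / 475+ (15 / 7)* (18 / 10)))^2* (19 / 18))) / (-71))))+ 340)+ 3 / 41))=-389375360 / 90395567847663077450619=-0.00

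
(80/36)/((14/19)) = 190/63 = 3.02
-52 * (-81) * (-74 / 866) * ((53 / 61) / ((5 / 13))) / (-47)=107376516 / 6207055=17.30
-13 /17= -0.76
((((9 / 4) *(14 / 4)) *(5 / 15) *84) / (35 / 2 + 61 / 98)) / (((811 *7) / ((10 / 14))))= 735 / 480112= 0.00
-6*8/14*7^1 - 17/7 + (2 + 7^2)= 172/7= 24.57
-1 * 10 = -10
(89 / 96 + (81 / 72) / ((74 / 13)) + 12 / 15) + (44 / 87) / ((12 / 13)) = 3820481 / 1545120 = 2.47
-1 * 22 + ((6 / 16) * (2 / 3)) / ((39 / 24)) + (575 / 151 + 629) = 1199318 / 1963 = 610.96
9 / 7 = 1.29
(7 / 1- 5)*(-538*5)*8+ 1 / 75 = -3227999 / 75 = -43039.99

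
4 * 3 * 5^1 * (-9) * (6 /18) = -180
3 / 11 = 0.27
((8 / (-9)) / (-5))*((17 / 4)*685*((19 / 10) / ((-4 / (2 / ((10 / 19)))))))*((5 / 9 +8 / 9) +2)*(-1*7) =22524.31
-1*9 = -9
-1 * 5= -5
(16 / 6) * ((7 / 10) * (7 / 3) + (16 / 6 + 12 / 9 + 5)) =1276 / 45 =28.36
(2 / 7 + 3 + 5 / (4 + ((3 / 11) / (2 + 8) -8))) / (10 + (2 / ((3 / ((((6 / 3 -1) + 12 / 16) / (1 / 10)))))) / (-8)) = 148824 / 627095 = 0.24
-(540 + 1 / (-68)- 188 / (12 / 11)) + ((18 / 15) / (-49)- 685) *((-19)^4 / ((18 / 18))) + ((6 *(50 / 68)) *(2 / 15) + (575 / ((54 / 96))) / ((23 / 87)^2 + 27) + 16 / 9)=-685653365317243901 / 7680376620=-89273404.06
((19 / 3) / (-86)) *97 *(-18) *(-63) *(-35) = 12191445 / 43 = 283521.98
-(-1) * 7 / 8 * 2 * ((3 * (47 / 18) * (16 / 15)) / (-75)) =-658 / 3375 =-0.19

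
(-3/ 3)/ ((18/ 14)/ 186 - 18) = 434/ 7809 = 0.06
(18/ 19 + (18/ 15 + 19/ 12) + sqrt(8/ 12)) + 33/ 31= sqrt(6)/ 3 + 169463/ 35340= 5.61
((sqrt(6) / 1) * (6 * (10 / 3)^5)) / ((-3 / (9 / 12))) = -50000 * sqrt(6) / 81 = -1512.03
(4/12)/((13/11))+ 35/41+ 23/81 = 61291/43173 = 1.42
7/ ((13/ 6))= 42/ 13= 3.23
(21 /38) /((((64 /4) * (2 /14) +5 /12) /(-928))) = -189.77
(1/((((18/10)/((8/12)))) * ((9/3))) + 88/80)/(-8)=-991/6480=-0.15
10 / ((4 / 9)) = 45 / 2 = 22.50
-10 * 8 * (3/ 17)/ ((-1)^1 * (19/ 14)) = 3360/ 323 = 10.40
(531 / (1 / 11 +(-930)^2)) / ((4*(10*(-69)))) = -1947 / 8752788920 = -0.00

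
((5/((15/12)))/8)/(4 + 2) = 1/12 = 0.08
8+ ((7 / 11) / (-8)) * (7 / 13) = 9103 / 1144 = 7.96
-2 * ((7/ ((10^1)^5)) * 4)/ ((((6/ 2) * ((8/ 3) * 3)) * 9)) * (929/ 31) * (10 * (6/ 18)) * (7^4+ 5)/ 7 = -372529/ 4185000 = -0.09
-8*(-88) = 704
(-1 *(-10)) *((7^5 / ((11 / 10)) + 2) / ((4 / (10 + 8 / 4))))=5042760 / 11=458432.73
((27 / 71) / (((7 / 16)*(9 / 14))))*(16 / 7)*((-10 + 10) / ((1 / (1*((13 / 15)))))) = 0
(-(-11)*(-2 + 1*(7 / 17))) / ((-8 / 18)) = 2673 / 68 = 39.31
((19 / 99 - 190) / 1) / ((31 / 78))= -488566 / 1023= -477.58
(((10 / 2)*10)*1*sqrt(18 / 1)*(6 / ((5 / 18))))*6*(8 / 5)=31104*sqrt(2)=43987.70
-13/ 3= -4.33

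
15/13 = 1.15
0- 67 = -67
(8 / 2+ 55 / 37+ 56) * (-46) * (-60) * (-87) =-546273000 / 37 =-14764135.14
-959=-959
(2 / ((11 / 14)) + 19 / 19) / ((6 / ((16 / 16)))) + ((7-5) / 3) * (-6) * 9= -779 / 22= -35.41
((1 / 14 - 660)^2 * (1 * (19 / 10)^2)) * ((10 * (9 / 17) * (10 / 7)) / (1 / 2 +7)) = 92443928043 / 58310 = 1585387.21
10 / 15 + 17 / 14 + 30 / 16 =631 / 168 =3.76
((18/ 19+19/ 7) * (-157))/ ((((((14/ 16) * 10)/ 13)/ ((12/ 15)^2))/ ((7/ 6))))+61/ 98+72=-394588591/ 698250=-565.11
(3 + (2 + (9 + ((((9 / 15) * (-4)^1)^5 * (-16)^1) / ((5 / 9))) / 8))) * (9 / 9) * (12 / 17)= 56372712 / 265625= 212.23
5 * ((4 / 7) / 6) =10 / 21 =0.48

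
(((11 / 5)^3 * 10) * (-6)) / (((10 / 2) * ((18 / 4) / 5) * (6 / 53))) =-282172 / 225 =-1254.10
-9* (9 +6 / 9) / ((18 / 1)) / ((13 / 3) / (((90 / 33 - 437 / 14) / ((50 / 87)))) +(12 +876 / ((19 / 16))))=-0.01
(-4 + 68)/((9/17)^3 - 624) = -314432/3064983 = -0.10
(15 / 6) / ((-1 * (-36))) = 0.07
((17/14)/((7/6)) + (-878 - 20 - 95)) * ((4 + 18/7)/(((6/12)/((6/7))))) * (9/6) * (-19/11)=764669592/26411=28952.69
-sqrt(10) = -3.16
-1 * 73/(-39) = 73/39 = 1.87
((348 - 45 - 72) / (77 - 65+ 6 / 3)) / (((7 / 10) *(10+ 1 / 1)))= 2.14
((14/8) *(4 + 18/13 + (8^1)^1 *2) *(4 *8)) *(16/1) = 249088/13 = 19160.62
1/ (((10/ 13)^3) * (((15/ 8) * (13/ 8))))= 1352/ 1875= 0.72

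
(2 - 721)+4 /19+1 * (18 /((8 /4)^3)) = -54457 /76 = -716.54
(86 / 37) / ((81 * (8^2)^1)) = 43 / 95904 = 0.00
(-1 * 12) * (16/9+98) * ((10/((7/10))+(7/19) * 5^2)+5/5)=-3900912/133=-29330.17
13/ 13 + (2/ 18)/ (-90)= 809/ 810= 1.00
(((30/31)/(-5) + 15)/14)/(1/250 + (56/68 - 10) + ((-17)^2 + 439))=325125/220979563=0.00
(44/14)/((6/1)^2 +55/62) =1364/16009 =0.09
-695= -695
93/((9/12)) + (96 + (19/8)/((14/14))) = 1779/8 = 222.38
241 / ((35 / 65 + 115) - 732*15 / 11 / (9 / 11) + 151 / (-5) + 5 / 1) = -15665 / 73428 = -0.21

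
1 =1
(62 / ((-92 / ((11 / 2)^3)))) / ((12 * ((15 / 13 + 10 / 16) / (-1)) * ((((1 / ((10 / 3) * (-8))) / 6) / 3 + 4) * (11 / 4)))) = 780208 / 1633069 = 0.48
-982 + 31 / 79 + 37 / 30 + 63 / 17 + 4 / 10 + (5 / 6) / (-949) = -6221310012 / 6372535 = -976.27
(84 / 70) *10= 12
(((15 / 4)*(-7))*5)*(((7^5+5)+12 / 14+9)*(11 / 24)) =-32382075 / 32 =-1011939.84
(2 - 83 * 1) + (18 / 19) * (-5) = -1629 / 19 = -85.74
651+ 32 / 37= 24119 / 37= 651.86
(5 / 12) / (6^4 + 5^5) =5 / 53052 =0.00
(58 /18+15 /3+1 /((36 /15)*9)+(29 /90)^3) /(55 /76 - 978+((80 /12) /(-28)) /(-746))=-300240563651 /35343148304250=-0.01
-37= -37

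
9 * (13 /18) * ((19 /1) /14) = 247 /28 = 8.82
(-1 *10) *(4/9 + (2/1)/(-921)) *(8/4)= -24440/2763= -8.85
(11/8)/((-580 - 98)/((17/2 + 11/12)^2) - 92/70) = -43505/283504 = -0.15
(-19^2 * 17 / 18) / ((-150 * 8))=6137 / 21600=0.28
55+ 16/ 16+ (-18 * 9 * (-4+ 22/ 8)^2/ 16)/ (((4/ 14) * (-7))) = 16361/ 256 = 63.91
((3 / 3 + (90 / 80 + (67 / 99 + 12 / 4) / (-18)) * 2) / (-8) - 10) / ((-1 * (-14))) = -0.74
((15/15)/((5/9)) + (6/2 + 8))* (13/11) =832/55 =15.13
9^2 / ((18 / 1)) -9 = -4.50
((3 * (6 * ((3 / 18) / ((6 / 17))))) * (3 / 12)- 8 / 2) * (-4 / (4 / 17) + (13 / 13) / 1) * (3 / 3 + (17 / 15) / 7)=244 / 7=34.86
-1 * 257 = -257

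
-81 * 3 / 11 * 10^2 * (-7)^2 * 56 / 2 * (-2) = 66679200 / 11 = 6061745.45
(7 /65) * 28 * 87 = 17052 /65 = 262.34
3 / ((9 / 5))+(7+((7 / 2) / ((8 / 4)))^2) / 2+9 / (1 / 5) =4963 / 96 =51.70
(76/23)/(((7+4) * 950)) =2/6325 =0.00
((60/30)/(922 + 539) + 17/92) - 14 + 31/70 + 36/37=-2158042963/174063540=-12.40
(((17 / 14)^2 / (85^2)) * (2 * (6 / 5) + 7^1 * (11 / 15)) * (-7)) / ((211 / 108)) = -1017 / 184625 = -0.01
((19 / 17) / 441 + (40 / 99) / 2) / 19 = 5623 / 522291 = 0.01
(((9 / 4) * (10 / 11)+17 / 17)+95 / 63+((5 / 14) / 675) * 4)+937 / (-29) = -16733669 / 602910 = -27.75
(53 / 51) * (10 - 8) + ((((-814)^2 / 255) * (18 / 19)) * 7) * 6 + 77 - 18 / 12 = 1002596887 / 9690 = 103467.17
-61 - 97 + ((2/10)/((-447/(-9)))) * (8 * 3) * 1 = -157.90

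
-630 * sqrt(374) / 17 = -716.68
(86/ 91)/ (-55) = -86/ 5005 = -0.02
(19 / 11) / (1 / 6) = 114 / 11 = 10.36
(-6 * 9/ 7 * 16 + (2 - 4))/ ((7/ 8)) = -7024/ 49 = -143.35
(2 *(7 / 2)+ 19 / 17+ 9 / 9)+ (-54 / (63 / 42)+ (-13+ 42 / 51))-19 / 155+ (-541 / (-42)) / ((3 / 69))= 28451099 / 110670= 257.08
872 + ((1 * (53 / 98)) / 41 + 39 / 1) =3660451 / 4018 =911.01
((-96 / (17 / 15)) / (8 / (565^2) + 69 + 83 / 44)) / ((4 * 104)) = -0.00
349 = 349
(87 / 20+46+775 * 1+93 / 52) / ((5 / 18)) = 967752 / 325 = 2977.70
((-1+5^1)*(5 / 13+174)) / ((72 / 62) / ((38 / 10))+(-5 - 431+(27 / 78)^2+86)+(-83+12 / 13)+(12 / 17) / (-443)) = -2091620055824 / 1294343341165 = -1.62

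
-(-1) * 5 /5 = 1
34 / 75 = 0.45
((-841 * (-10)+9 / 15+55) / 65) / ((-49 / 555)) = -361416 / 245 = -1475.17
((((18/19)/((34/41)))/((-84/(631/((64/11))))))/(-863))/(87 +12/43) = 12236983/624897278208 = 0.00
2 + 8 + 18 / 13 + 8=252 / 13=19.38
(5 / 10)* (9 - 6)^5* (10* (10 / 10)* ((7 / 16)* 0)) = 0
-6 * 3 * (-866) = 15588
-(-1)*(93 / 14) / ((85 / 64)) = 2976 / 595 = 5.00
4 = 4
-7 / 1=-7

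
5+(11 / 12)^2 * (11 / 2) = 2771 / 288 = 9.62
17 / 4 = 4.25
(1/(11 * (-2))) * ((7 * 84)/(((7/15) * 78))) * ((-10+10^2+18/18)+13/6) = -1505/22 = -68.41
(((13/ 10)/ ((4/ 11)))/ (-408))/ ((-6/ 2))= 143/ 48960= 0.00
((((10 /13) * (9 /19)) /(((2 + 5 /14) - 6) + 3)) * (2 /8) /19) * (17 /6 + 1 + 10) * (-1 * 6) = 2905 /4693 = 0.62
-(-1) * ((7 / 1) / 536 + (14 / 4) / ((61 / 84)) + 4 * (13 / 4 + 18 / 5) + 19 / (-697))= 32.21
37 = 37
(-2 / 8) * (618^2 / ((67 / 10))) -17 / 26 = -24826199 / 1742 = -14251.55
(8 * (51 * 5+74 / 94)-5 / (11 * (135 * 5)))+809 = 199285468 / 69795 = 2855.30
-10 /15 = -2 /3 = -0.67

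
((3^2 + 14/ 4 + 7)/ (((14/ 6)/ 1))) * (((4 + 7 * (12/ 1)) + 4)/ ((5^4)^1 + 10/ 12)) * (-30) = -193752/ 5257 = -36.86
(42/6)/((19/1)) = 7/19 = 0.37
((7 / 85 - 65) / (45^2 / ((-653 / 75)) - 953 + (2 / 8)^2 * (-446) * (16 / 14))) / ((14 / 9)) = 1801627 / 52557455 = 0.03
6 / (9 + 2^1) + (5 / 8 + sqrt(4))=279 / 88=3.17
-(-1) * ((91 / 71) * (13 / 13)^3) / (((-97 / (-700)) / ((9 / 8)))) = 143325 / 13774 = 10.41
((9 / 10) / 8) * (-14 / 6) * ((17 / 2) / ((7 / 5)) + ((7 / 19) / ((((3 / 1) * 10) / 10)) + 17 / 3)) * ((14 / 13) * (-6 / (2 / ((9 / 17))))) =357777 / 67184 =5.33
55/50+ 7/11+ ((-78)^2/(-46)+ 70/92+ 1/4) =-28493/220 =-129.51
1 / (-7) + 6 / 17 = 25 / 119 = 0.21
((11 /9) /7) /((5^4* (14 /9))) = 11 /61250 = 0.00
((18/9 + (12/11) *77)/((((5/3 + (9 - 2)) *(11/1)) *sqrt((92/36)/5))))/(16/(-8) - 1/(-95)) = -4085 *sqrt(115)/69069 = -0.63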